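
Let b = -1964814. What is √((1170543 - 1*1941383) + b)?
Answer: I*√2735654 ≈ 1654.0*I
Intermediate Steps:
√((1170543 - 1*1941383) + b) = √((1170543 - 1*1941383) - 1964814) = √((1170543 - 1941383) - 1964814) = √(-770840 - 1964814) = √(-2735654) = I*√2735654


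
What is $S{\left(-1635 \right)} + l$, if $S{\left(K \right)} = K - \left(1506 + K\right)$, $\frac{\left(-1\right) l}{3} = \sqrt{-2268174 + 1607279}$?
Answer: $-1506 - 3 i \sqrt{660895} \approx -1506.0 - 2438.9 i$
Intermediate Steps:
$l = - 3 i \sqrt{660895}$ ($l = - 3 \sqrt{-2268174 + 1607279} = - 3 \sqrt{-660895} = - 3 i \sqrt{660895} \approx - 2438.9 i$)
$S{\left(K \right)} = -1506$
$S{\left(-1635 \right)} + l = -1506 - 3 i \sqrt{660895}$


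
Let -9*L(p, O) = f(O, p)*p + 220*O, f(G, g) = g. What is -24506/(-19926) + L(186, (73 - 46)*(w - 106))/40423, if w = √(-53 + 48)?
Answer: 1154016727/402734349 - 660*I*√5/40423 ≈ 2.8655 - 0.036509*I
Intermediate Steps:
w = I*√5 (w = √(-5) = I*√5 ≈ 2.2361*I)
L(p, O) = -220*O/9 - p²/9 (L(p, O) = -(p*p + 220*O)/9 = -(p² + 220*O)/9 = -220*O/9 - p²/9)
-24506/(-19926) + L(186, (73 - 46)*(w - 106))/40423 = -24506/(-19926) + (-220*(73 - 46)*(I*√5 - 106)/9 - ⅑*186²)/40423 = -24506*(-1/19926) + (-660*(-106 + I*√5) - ⅑*34596)*(1/40423) = 12253/9963 + (-220*(-2862 + 27*I*√5)/9 - 3844)*(1/40423) = 12253/9963 + ((69960 - 660*I*√5) - 3844)*(1/40423) = 12253/9963 + (66116 - 660*I*√5)*(1/40423) = 12253/9963 + (66116/40423 - 660*I*√5/40423) = 1154016727/402734349 - 660*I*√5/40423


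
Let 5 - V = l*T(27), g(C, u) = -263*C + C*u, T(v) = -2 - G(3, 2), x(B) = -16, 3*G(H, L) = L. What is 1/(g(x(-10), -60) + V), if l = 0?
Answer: 1/5173 ≈ 0.00019331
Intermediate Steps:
G(H, L) = L/3
T(v) = -8/3 (T(v) = -2 - 2/3 = -2 - 1*⅔ = -2 - ⅔ = -8/3)
V = 5 (V = 5 - 0*(-8)/3 = 5 - 1*0 = 5 + 0 = 5)
1/(g(x(-10), -60) + V) = 1/(-16*(-263 - 60) + 5) = 1/(-16*(-323) + 5) = 1/(5168 + 5) = 1/5173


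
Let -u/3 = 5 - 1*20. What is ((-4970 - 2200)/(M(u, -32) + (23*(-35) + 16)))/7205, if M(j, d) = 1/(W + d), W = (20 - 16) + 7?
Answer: 15057/11938685 ≈ 0.0012612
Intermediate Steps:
u = 45 (u = -3*(5 - 1*20) = -3*(5 - 20) = -3*(-15) = 45)
W = 11 (W = 4 + 7 = 11)
M(j, d) = 1/(11 + d)
((-4970 - 2200)/(M(u, -32) + (23*(-35) + 16)))/7205 = ((-4970 - 2200)/(1/(11 - 32) + (23*(-35) + 16)))/7205 = -7170/(1/(-21) + (-805 + 16))*(1/7205) = -7170/(-1/21 - 789)*(1/7205) = -7170/(-16570/21)*(1/7205) = -7170*(-21/16570)*(1/7205) = (15057/1657)*(1/7205) = 15057/11938685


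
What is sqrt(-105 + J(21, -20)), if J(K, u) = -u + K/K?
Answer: 2*I*sqrt(21) ≈ 9.1651*I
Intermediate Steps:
J(K, u) = 1 - u (J(K, u) = -u + 1 = 1 - u)
sqrt(-105 + J(21, -20)) = sqrt(-105 + (1 - 1*(-20))) = sqrt(-105 + (1 + 20)) = sqrt(-105 + 21) = sqrt(-84) = 2*I*sqrt(21)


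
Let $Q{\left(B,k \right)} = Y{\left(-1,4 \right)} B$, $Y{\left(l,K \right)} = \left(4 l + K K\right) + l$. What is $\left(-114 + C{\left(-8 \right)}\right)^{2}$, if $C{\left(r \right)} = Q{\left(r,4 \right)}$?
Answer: $40804$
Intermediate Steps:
$Y{\left(l,K \right)} = K^{2} + 5 l$ ($Y{\left(l,K \right)} = \left(4 l + K^{2}\right) + l = \left(K^{2} + 4 l\right) + l = K^{2} + 5 l$)
$Q{\left(B,k \right)} = 11 B$ ($Q{\left(B,k \right)} = \left(4^{2} + 5 \left(-1\right)\right) B = \left(16 - 5\right) B = 11 B$)
$C{\left(r \right)} = 11 r$
$\left(-114 + C{\left(-8 \right)}\right)^{2} = \left(-114 + 11 \left(-8\right)\right)^{2} = \left(-114 - 88\right)^{2} = \left(-202\right)^{2} = 40804$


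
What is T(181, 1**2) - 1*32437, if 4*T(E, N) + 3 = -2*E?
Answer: -130113/4 ≈ -32528.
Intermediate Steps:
T(E, N) = -3/4 - E/2 (T(E, N) = -3/4 + (-2*E)/4 = -3/4 - E/2)
T(181, 1**2) - 1*32437 = (-3/4 - 1/2*181) - 1*32437 = (-3/4 - 181/2) - 32437 = -365/4 - 32437 = -130113/4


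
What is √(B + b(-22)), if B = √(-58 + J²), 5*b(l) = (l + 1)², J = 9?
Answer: √(2205 + 25*√23)/5 ≈ 9.6434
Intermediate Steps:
b(l) = (1 + l)²/5 (b(l) = (l + 1)²/5 = (1 + l)²/5)
B = √23 (B = √(-58 + 9²) = √(-58 + 81) = √23 ≈ 4.7958)
√(B + b(-22)) = √(√23 + (1 - 22)²/5) = √(√23 + (⅕)*(-21)²) = √(√23 + (⅕)*441) = √(√23 + 441/5) = √(441/5 + √23)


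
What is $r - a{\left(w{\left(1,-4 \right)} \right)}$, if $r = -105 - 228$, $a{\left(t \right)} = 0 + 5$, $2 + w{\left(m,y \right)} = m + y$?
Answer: $-338$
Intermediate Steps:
$w{\left(m,y \right)} = -2 + m + y$ ($w{\left(m,y \right)} = -2 + \left(m + y\right) = -2 + m + y$)
$a{\left(t \right)} = 5$
$r = -333$
$r - a{\left(w{\left(1,-4 \right)} \right)} = -333 - 5 = -338$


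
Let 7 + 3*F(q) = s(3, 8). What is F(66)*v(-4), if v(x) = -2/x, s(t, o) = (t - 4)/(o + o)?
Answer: -113/96 ≈ -1.1771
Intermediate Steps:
s(t, o) = (-4 + t)/(2*o) (s(t, o) = (-4 + t)/((2*o)) = (-4 + t)*(1/(2*o)) = (-4 + t)/(2*o))
F(q) = -113/48 (F(q) = -7/3 + ((1/2)*(-4 + 3)/8)/3 = -7/3 + ((1/2)*(1/8)*(-1))/3 = -7/3 + (1/3)*(-1/16) = -7/3 - 1/48 = -113/48)
F(66)*v(-4) = -(-113)/(24*(-4)) = -(-113)*(-1)/(24*4) = -113/48*1/2 = -113/96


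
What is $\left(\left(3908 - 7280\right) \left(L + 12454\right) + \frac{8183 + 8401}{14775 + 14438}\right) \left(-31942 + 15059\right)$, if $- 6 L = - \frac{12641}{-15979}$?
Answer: $\frac{330953668544469996802}{466794527} \approx 7.0899 \cdot 10^{11}$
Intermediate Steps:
$L = - \frac{12641}{95874}$ ($L = - \frac{\left(-12641\right) \frac{1}{-15979}}{6} = - \frac{\left(-12641\right) \left(- \frac{1}{15979}\right)}{6} = \left(- \frac{1}{6}\right) \frac{12641}{15979} = - \frac{12641}{95874} \approx -0.13185$)
$\left(\left(3908 - 7280\right) \left(L + 12454\right) + \frac{8183 + 8401}{14775 + 14438}\right) \left(-31942 + 15059\right) = \left(\left(3908 - 7280\right) \left(- \frac{12641}{95874} + 12454\right) + \frac{8183 + 8401}{14775 + 14438}\right) \left(-31942 + 15059\right) = \left(\left(3908 - 7280\right) \frac{1194002155}{95874} + \frac{16584}{29213}\right) \left(-16883\right) = \left(\left(-3372\right) \frac{1194002155}{95874} + 16584 \cdot \frac{1}{29213}\right) \left(-16883\right) = \left(- \frac{671029211110}{15979} + \frac{16584}{29213}\right) \left(-16883\right) = \left(- \frac{19602776079160694}{466794527}\right) \left(-16883\right) = \frac{330953668544469996802}{466794527}$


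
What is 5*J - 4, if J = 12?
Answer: 56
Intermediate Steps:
5*J - 4 = 5*12 - 4 = 60 - 4 = 56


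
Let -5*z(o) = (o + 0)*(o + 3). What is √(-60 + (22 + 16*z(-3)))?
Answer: I*√38 ≈ 6.1644*I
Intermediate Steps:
z(o) = -o*(3 + o)/5 (z(o) = -(o + 0)*(o + 3)/5 = -o*(3 + o)/5)
√(-60 + (22 + 16*z(-3))) = √(-60 + (22 + 16*(-⅕*(-3)*(3 - 3)))) = √(-60 + (22 + 16*(-⅕*(-3)*0))) = √(-60 + (22 + 16*0)) = √(-60 + (22 + 0)) = √(-60 + 22) = √(-38) = I*√38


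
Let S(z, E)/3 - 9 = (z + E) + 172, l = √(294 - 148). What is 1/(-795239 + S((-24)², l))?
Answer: -396484/314399123855 - 3*√146/628798247710 ≈ -1.2611e-6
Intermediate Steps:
l = √146 ≈ 12.083
S(z, E) = 543 + 3*E + 3*z (S(z, E) = 27 + 3*((z + E) + 172) = 27 + 3*((E + z) + 172) = 27 + 3*(172 + E + z) = 27 + (516 + 3*E + 3*z) = 543 + 3*E + 3*z)
1/(-795239 + S((-24)², l)) = 1/(-795239 + (543 + 3*√146 + 3*(-24)²)) = 1/(-795239 + (543 + 3*√146 + 3*576)) = 1/(-795239 + (543 + 3*√146 + 1728)) = 1/(-795239 + (2271 + 3*√146)) = 1/(-792968 + 3*√146)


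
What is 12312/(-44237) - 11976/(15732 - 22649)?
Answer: 444620208/305987329 ≈ 1.4531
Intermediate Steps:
12312/(-44237) - 11976/(15732 - 22649) = 12312*(-1/44237) - 11976/(-6917) = -12312/44237 - 11976*(-1/6917) = -12312/44237 + 11976/6917 = 444620208/305987329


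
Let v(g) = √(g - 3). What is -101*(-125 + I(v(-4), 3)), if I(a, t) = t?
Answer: 12322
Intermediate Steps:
v(g) = √(-3 + g)
-101*(-125 + I(v(-4), 3)) = -101*(-125 + 3) = -101*(-122) = 12322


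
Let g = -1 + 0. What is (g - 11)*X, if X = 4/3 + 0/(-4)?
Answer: -16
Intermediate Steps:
X = 4/3 (X = 4*(1/3) + 0*(-1/4) = 4/3 + 0 = 4/3 ≈ 1.3333)
g = -1
(g - 11)*X = (-1 - 11)*(4/3) = -12*4/3 = -16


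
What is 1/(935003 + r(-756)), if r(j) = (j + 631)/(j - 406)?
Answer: 1162/1086473611 ≈ 1.0695e-6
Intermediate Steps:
r(j) = (631 + j)/(-406 + j)
1/(935003 + r(-756)) = 1/(935003 + (631 - 756)/(-406 - 756)) = 1/(935003 - 125/(-1162)) = 1/(935003 - 1/1162*(-125)) = 1/(935003 + 125/1162) = 1/(1086473611/1162) = 1162/1086473611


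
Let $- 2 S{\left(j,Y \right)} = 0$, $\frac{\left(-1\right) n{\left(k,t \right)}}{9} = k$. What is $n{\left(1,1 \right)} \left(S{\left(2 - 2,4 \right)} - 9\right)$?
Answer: $81$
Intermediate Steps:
$n{\left(k,t \right)} = - 9 k$
$S{\left(j,Y \right)} = 0$ ($S{\left(j,Y \right)} = \left(- \frac{1}{2}\right) 0 = 0$)
$n{\left(1,1 \right)} \left(S{\left(2 - 2,4 \right)} - 9\right) = \left(-9\right) 1 \left(0 - 9\right) = \left(-9\right) \left(-9\right) = 81$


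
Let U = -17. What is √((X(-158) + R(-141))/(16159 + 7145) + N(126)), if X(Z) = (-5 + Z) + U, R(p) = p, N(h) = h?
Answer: √1900559662/3884 ≈ 11.224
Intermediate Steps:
X(Z) = -22 + Z (X(Z) = (-5 + Z) - 17 = -22 + Z)
√((X(-158) + R(-141))/(16159 + 7145) + N(126)) = √(((-22 - 158) - 141)/(16159 + 7145) + 126) = √((-180 - 141)/23304 + 126) = √(-321*1/23304 + 126) = √(-107/7768 + 126) = √(978661/7768) = √1900559662/3884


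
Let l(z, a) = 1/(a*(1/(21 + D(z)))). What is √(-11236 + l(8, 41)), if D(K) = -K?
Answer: I*√18887183/41 ≈ 106.0*I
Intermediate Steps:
l(z, a) = (21 - z)/a (l(z, a) = 1/(a*(1/(21 - z))) = (21 - z)/a)
√(-11236 + l(8, 41)) = √(-11236 + (21 - 1*8)/41) = √(-11236 + (21 - 8)/41) = √(-11236 + (1/41)*13) = √(-11236 + 13/41) = √(-460663/41) = I*√18887183/41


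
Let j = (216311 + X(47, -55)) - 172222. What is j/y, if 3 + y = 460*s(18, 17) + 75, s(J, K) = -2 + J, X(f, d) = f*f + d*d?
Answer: 49323/7432 ≈ 6.6366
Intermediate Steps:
X(f, d) = d² + f² (X(f, d) = f² + d² = d² + f²)
j = 49323 (j = (216311 + ((-55)² + 47²)) - 172222 = (216311 + (3025 + 2209)) - 172222 = (216311 + 5234) - 172222 = 221545 - 172222 = 49323)
y = 7432 (y = -3 + (460*(-2 + 18) + 75) = -3 + (460*16 + 75) = -3 + (7360 + 75) = -3 + 7435 = 7432)
j/y = 49323/7432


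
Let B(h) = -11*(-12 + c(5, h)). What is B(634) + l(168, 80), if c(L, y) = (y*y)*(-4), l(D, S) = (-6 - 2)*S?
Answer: 17685556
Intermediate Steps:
l(D, S) = -8*S
c(L, y) = -4*y² (c(L, y) = y²*(-4) = -4*y²)
B(h) = 132 + 44*h² (B(h) = -11*(-12 - 4*h²) = 132 + 44*h²)
B(634) + l(168, 80) = (132 + 44*634²) - 8*80 = (132 + 44*401956) - 640 = (132 + 17686064) - 640 = 17686196 - 640 = 17685556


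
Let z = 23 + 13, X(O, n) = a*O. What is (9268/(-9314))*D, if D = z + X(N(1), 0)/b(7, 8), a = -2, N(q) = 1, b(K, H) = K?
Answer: -165500/4657 ≈ -35.538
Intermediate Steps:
X(O, n) = -2*O
z = 36
D = 250/7 (D = 36 - 2*1/7 = 36 - 2*⅐ = 36 - 2/7 = 250/7 ≈ 35.714)
(9268/(-9314))*D = (9268/(-9314))*(250/7) = (9268*(-1/9314))*(250/7) = -4634/4657*250/7 = -165500/4657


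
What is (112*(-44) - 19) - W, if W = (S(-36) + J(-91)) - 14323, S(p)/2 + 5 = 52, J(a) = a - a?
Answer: 9282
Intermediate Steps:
J(a) = 0
S(p) = 94 (S(p) = -10 + 2*52 = -10 + 104 = 94)
W = -14229 (W = (94 + 0) - 14323 = 94 - 14323 = -14229)
(112*(-44) - 19) - W = (112*(-44) - 19) - 1*(-14229) = (-4928 - 19) + 14229 = -4947 + 14229 = 9282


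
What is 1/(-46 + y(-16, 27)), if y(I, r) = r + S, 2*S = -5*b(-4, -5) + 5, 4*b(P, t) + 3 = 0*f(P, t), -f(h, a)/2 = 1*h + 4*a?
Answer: -8/117 ≈ -0.068376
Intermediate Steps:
f(h, a) = -8*a - 2*h (f(h, a) = -2*(1*h + 4*a) = -2*(h + 4*a) = -8*a - 2*h)
b(P, t) = -¾ (b(P, t) = -¾ + (0*(-8*t - 2*P))/4 = -¾ + (¼)*0 = -¾ + 0 = -¾)
S = 35/8 (S = (-5*(-¾) + 5)/2 = (15/4 + 5)/2 = (½)*(35/4) = 35/8 ≈ 4.3750)
y(I, r) = 35/8 + r (y(I, r) = r + 35/8 = 35/8 + r)
1/(-46 + y(-16, 27)) = 1/(-46 + (35/8 + 27)) = 1/(-46 + 251/8) = 1/(-117/8) = -8/117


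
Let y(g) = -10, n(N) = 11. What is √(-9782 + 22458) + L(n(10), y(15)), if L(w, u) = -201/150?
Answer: -67/50 + 2*√3169 ≈ 111.25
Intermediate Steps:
L(w, u) = -67/50 (L(w, u) = -201*1/150 = -67/50)
√(-9782 + 22458) + L(n(10), y(15)) = √(-9782 + 22458) - 67/50 = √12676 - 67/50 = 2*√3169 - 67/50 = -67/50 + 2*√3169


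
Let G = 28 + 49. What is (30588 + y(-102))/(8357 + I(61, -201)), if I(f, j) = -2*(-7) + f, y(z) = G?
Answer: 30665/8432 ≈ 3.6367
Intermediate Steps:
G = 77
y(z) = 77
I(f, j) = 14 + f
(30588 + y(-102))/(8357 + I(61, -201)) = (30588 + 77)/(8357 + (14 + 61)) = 30665/(8357 + 75) = 30665/8432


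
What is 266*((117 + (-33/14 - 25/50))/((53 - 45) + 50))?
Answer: 15181/29 ≈ 523.48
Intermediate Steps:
266*((117 + (-33/14 - 25/50))/((53 - 45) + 50)) = 266*((117 + (-33*1/14 - 25*1/50))/(8 + 50)) = 266*((117 + (-33/14 - ½))/58) = 266*((117 - 20/7)*(1/58)) = 266*((799/7)*(1/58)) = 266*(799/406) = 15181/29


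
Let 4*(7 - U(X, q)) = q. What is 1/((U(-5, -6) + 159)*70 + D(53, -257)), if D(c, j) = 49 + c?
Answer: 1/11827 ≈ 8.4552e-5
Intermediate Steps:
U(X, q) = 7 - q/4
1/((U(-5, -6) + 159)*70 + D(53, -257)) = 1/(((7 - 1/4*(-6)) + 159)*70 + (49 + 53)) = 1/(((7 + 3/2) + 159)*70 + 102) = 1/((17/2 + 159)*70 + 102) = 1/((335/2)*70 + 102) = 1/(11725 + 102) = 1/11827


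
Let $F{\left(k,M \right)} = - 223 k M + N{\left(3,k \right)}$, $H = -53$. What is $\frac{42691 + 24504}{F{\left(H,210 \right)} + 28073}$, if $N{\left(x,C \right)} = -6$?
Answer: $\frac{67195}{2510057} \approx 0.02677$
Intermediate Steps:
$F{\left(k,M \right)} = -6 - 223 M k$ ($F{\left(k,M \right)} = - 223 k M - 6 = - 223 M k - 6 = -6 - 223 M k$)
$\frac{42691 + 24504}{F{\left(H,210 \right)} + 28073} = \frac{42691 + 24504}{\left(-6 - 46830 \left(-53\right)\right) + 28073} = \frac{67195}{\left(-6 + 2481990\right) + 28073} = \frac{67195}{2481984 + 28073} = \frac{67195}{2510057}$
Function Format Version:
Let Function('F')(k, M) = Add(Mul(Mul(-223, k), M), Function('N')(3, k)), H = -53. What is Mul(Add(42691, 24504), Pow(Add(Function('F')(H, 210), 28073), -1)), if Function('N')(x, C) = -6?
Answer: Rational(67195, 2510057) ≈ 0.026770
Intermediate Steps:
Function('F')(k, M) = Add(-6, Mul(-223, M, k)) (Function('F')(k, M) = Add(Mul(Mul(-223, k), M), -6) = Add(Mul(-223, M, k), -6) = Add(-6, Mul(-223, M, k)))
Mul(Add(42691, 24504), Pow(Add(Function('F')(H, 210), 28073), -1)) = Mul(Add(42691, 24504), Pow(Add(Add(-6, Mul(-223, 210, -53)), 28073), -1)) = Mul(67195, Pow(Add(Add(-6, 2481990), 28073), -1)) = Mul(67195, Pow(Add(2481984, 28073), -1)) = Mul(67195, Pow(2510057, -1)) = Mul(67195, Rational(1, 2510057)) = Rational(67195, 2510057)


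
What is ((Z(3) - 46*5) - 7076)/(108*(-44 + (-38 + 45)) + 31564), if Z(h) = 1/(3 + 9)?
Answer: -87671/330816 ≈ -0.26501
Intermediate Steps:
Z(h) = 1/12
((Z(3) - 46*5) - 7076)/(108*(-44 + (-38 + 45)) + 31564) = ((1/12 - 46*5) - 7076)/(108*(-44 + (-38 + 45)) + 31564) = ((1/12 - 230) - 7076)/(108*(-44 + 7) + 31564) = (-2759/12 - 7076)/(108*(-37) + 31564) = -87671/(12*(-3996 + 31564)) = -87671/12/27568 = -87671/12*1/27568 = -87671/330816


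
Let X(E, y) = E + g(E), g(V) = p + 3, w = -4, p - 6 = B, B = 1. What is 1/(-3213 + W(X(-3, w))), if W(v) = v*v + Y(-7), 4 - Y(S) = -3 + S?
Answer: -1/3150 ≈ -0.00031746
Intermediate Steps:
p = 7 (p = 6 + 1 = 7)
Y(S) = 7 - S (Y(S) = 4 - (-3 + S) = 4 + (3 - S) = 7 - S)
g(V) = 10 (g(V) = 7 + 3 = 10)
X(E, y) = 10 + E (X(E, y) = E + 10 = 10 + E)
W(v) = 14 + v² (W(v) = v*v + (7 - 1*(-7)) = v² + (7 + 7) = v² + 14 = 14 + v²)
1/(-3213 + W(X(-3, w))) = 1/(-3213 + (14 + (10 - 3)²)) = 1/(-3213 + (14 + 7²)) = 1/(-3213 + (14 + 49)) = 1/(-3213 + 63) = 1/(-3150) = -1/3150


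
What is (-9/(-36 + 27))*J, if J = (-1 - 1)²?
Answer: 4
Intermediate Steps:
J = 4 (J = (-2)² = 4)
(-9/(-36 + 27))*J = -9/(-36 + 27)*4 = -9/(-9)*4 = -9*(-⅑)*4 = 1*4 = 4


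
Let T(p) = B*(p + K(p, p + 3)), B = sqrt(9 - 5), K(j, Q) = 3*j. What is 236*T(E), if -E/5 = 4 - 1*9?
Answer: 47200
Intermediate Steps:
B = 2 (B = sqrt(4) = 2)
E = 25 (E = -5*(4 - 1*9) = -5*(4 - 9) = -5*(-5) = 25)
T(p) = 8*p (T(p) = 2*(p + 3*p) = 2*(4*p) = 8*p)
236*T(E) = 236*(8*25) = 236*200 = 47200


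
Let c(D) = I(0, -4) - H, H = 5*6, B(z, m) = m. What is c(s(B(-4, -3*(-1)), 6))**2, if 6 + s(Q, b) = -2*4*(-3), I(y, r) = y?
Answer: 900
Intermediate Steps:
H = 30
s(Q, b) = 18 (s(Q, b) = -6 - 2*4*(-3) = -6 - 8*(-3) = -6 + 24 = 18)
c(D) = -30 (c(D) = 0 - 1*30 = 0 - 30 = -30)
c(s(B(-4, -3*(-1)), 6))**2 = (-30)**2 = 900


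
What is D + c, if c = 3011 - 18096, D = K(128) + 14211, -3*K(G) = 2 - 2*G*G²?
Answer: 4191680/3 ≈ 1.3972e+6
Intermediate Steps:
K(G) = -⅔ + 2*G³/3 (K(G) = -(2 - 2*G*G²)/3 = -(2 - 2*G³)/3 = -⅔ + 2*G³/3)
D = 4236935/3 (D = (-⅔ + (⅔)*128³) + 14211 = (-⅔ + (⅔)*2097152) + 14211 = (-⅔ + 4194304/3) + 14211 = 4194302/3 + 14211 = 4236935/3 ≈ 1.4123e+6)
c = -15085
D + c = 4236935/3 - 15085 = 4191680/3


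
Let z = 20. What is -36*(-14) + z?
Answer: 524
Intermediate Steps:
-36*(-14) + z = -36*(-14) + 20 = 504 + 20 = 524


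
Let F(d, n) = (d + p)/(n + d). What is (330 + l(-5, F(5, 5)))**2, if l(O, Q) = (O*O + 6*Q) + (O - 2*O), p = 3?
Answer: 3326976/25 ≈ 1.3308e+5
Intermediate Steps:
F(d, n) = (3 + d)/(d + n) (F(d, n) = (d + 3)/(n + d) = (3 + d)/(d + n))
l(O, Q) = O**2 - O + 6*Q (l(O, Q) = (O**2 + 6*Q) - O = O**2 - O + 6*Q)
(330 + l(-5, F(5, 5)))**2 = (330 + ((-5)**2 - 1*(-5) + 6*((3 + 5)/(5 + 5))))**2 = (330 + (25 + 5 + 6*(8/10)))**2 = (330 + (25 + 5 + 6*((1/10)*8)))**2 = (330 + (25 + 5 + 6*(4/5)))**2 = (330 + (25 + 5 + 24/5))**2 = (330 + 174/5)**2 = (1824/5)**2 = 3326976/25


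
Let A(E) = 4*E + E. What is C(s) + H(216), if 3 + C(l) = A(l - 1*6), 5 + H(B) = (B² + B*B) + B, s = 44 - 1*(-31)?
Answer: 93865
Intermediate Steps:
A(E) = 5*E
s = 75 (s = 44 + 31 = 75)
H(B) = -5 + B + 2*B² (H(B) = -5 + ((B² + B*B) + B) = -5 + ((B² + B²) + B) = -5 + (2*B² + B) = -5 + (B + 2*B²) = -5 + B + 2*B²)
C(l) = -33 + 5*l (C(l) = -3 + 5*(l - 1*6) = -3 + 5*(l - 6) = -3 + 5*(-6 + l) = -3 + (-30 + 5*l) = -33 + 5*l)
C(s) + H(216) = (-33 + 5*75) + (-5 + 216 + 2*216²) = (-33 + 375) + (-5 + 216 + 2*46656) = 342 + (-5 + 216 + 93312) = 342 + 93523 = 93865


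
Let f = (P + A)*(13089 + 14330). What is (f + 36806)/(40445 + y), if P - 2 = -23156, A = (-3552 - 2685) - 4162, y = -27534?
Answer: -919952901/12911 ≈ -71253.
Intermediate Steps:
A = -10399 (A = -6237 - 4162 = -10399)
P = -23154 (P = 2 - 23156 = -23154)
f = -919989707 (f = (-23154 - 10399)*(13089 + 14330) = -33553*27419 = -919989707)
(f + 36806)/(40445 + y) = (-919989707 + 36806)/(40445 - 27534) = -919952901/12911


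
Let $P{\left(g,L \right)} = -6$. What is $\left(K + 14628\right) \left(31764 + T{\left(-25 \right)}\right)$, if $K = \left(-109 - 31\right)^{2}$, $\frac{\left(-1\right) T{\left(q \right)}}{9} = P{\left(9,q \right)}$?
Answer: $1089066504$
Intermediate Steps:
$T{\left(q \right)} = 54$ ($T{\left(q \right)} = \left(-9\right) \left(-6\right) = 54$)
$K = 19600$ ($K = \left(-140\right)^{2} = 19600$)
$\left(K + 14628\right) \left(31764 + T{\left(-25 \right)}\right) = \left(19600 + 14628\right) \left(31764 + 54\right) = 34228 \cdot 31818 = 1089066504$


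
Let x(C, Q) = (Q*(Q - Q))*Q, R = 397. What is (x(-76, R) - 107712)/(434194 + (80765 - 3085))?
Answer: -4896/23267 ≈ -0.21043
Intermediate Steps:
x(C, Q) = 0 (x(C, Q) = (Q*0)*Q = 0*Q = 0)
(x(-76, R) - 107712)/(434194 + (80765 - 3085)) = (0 - 107712)/(434194 + (80765 - 3085)) = -107712/(434194 + 77680) = -107712/511874 = -107712*1/511874 = -4896/23267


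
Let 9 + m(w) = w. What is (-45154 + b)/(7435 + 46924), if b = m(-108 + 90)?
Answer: -45181/54359 ≈ -0.83116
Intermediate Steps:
m(w) = -9 + w
b = -27 (b = -9 + (-108 + 90) = -9 - 18 = -27)
(-45154 + b)/(7435 + 46924) = (-45154 - 27)/(7435 + 46924) = -45181/54359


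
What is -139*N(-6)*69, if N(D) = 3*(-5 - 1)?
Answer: 172638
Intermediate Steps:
N(D) = -18 (N(D) = 3*(-6) = -18)
-139*N(-6)*69 = -139*(-18)*69 = 2502*69 = 172638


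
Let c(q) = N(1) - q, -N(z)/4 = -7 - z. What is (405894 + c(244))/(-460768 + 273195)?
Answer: -405682/187573 ≈ -2.1628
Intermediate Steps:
N(z) = 28 + 4*z (N(z) = -4*(-7 - z) = 28 + 4*z)
c(q) = 32 - q (c(q) = (28 + 4*1) - q = (28 + 4) - q = 32 - q)
(405894 + c(244))/(-460768 + 273195) = (405894 + (32 - 1*244))/(-460768 + 273195) = (405894 + (32 - 244))/(-187573) = (405894 - 212)*(-1/187573) = 405682*(-1/187573) = -405682/187573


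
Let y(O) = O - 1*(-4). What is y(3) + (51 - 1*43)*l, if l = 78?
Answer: 631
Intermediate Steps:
y(O) = 4 + O (y(O) = O + 4 = 4 + O)
y(3) + (51 - 1*43)*l = (4 + 3) + (51 - 1*43)*78 = 7 + (51 - 43)*78 = 7 + 8*78 = 7 + 624 = 631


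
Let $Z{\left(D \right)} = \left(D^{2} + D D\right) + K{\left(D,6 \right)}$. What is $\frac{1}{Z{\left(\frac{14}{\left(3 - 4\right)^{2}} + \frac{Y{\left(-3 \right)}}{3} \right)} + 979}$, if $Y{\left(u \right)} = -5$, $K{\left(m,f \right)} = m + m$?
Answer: $\frac{9}{11771} \approx 0.00076459$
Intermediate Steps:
$K{\left(m,f \right)} = 2 m$
$Z{\left(D \right)} = 2 D + 2 D^{2}$ ($Z{\left(D \right)} = \left(D^{2} + D D\right) + 2 D = \left(D^{2} + D^{2}\right) + 2 D = 2 D^{2} + 2 D = 2 D + 2 D^{2}$)
$\frac{1}{Z{\left(\frac{14}{\left(3 - 4\right)^{2}} + \frac{Y{\left(-3 \right)}}{3} \right)} + 979} = \frac{1}{2 \left(\frac{14}{\left(3 - 4\right)^{2}} - \frac{5}{3}\right) \left(1 + \left(\frac{14}{\left(3 - 4\right)^{2}} - \frac{5}{3}\right)\right) + 979} = \frac{1}{2 \left(\frac{14}{\left(-1\right)^{2}} - \frac{5}{3}\right) \left(1 + \left(\frac{14}{\left(-1\right)^{2}} - \frac{5}{3}\right)\right) + 979} = \frac{1}{2 \left(\frac{14}{1} - \frac{5}{3}\right) \left(1 - \left(\frac{5}{3} - \frac{14}{1}\right)\right) + 979} = \frac{1}{2 \left(14 \cdot 1 - \frac{5}{3}\right) \left(1 + \left(14 \cdot 1 - \frac{5}{3}\right)\right) + 979} = \frac{1}{2 \left(14 - \frac{5}{3}\right) \left(1 + \left(14 - \frac{5}{3}\right)\right) + 979} = \frac{1}{2 \cdot \frac{37}{3} \left(1 + \frac{37}{3}\right) + 979} = \frac{1}{2 \cdot \frac{37}{3} \cdot \frac{40}{3} + 979} = \frac{1}{\frac{2960}{9} + 979} = \frac{1}{\frac{11771}{9}} = \frac{9}{11771}$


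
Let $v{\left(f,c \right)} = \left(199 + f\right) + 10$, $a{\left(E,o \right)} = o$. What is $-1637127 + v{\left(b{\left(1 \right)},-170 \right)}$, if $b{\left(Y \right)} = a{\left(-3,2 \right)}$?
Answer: $-1636916$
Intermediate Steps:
$b{\left(Y \right)} = 2$
$v{\left(f,c \right)} = 209 + f$
$-1637127 + v{\left(b{\left(1 \right)},-170 \right)} = -1637127 + \left(209 + 2\right) = -1637127 + 211 = -1636916$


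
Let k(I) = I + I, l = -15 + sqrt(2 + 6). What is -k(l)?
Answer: 30 - 4*sqrt(2) ≈ 24.343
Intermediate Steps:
l = -15 + 2*sqrt(2) (l = -15 + sqrt(8) = -15 + 2*sqrt(2) ≈ -12.172)
k(I) = 2*I
-k(l) = -2*(-15 + 2*sqrt(2)) = -(-30 + 4*sqrt(2)) = 30 - 4*sqrt(2)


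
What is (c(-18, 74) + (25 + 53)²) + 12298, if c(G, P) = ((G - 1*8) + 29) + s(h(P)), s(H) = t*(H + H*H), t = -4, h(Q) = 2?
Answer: 18361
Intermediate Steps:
s(H) = -4*H - 4*H² (s(H) = -4*(H + H*H) = -4*(H + H²) = -4*H - 4*H²)
c(G, P) = -3 + G (c(G, P) = ((G - 1*8) + 29) - 4*2*(1 + 2) = ((G - 8) + 29) - 4*2*3 = ((-8 + G) + 29) - 24 = (21 + G) - 24 = -3 + G)
(c(-18, 74) + (25 + 53)²) + 12298 = ((-3 - 18) + (25 + 53)²) + 12298 = (-21 + 78²) + 12298 = (-21 + 6084) + 12298 = 6063 + 12298 = 18361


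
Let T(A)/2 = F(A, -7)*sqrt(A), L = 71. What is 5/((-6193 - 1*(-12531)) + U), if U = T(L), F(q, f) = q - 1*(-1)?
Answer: 15845/19348994 - 180*sqrt(71)/9674497 ≈ 0.00066213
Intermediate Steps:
F(q, f) = 1 + q (F(q, f) = q + 1 = 1 + q)
T(A) = 2*sqrt(A)*(1 + A) (T(A) = 2*((1 + A)*sqrt(A)) = 2*(sqrt(A)*(1 + A)) = 2*sqrt(A)*(1 + A))
U = 144*sqrt(71) (U = 2*sqrt(71)*(1 + 71) = 2*sqrt(71)*72 = 144*sqrt(71) ≈ 1213.4)
5/((-6193 - 1*(-12531)) + U) = 5/((-6193 - 1*(-12531)) + 144*sqrt(71)) = 5/((-6193 + 12531) + 144*sqrt(71)) = 5/(6338 + 144*sqrt(71))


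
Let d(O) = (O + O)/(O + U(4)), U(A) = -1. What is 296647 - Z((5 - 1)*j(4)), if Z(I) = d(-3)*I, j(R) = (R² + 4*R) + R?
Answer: 296431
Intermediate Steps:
j(R) = R² + 5*R
d(O) = 2*O/(-1 + O) (d(O) = (O + O)/(O - 1) = (2*O)/(-1 + O) = 2*O/(-1 + O))
Z(I) = 3*I/2 (Z(I) = (2*(-3)/(-1 - 3))*I = (2*(-3)/(-4))*I = (2*(-3)*(-¼))*I = 3*I/2)
296647 - Z((5 - 1)*j(4)) = 296647 - 3*(5 - 1)*(4*(5 + 4))/2 = 296647 - 3*4*(4*9)/2 = 296647 - 3*4*36/2 = 296647 - 3*144/2 = 296647 - 1*216 = 296647 - 216 = 296431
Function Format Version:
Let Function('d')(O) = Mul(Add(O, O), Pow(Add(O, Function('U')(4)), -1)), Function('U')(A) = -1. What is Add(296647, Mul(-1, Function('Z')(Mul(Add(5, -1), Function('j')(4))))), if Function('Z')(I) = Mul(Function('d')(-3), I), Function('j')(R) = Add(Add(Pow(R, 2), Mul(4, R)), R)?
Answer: 296431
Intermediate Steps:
Function('j')(R) = Add(Pow(R, 2), Mul(5, R))
Function('d')(O) = Mul(2, O, Pow(Add(-1, O), -1)) (Function('d')(O) = Mul(Add(O, O), Pow(Add(O, -1), -1)) = Mul(Mul(2, O), Pow(Add(-1, O), -1)) = Mul(2, O, Pow(Add(-1, O), -1)))
Function('Z')(I) = Mul(Rational(3, 2), I) (Function('Z')(I) = Mul(Mul(2, -3, Pow(Add(-1, -3), -1)), I) = Mul(Mul(2, -3, Pow(-4, -1)), I) = Mul(Mul(2, -3, Rational(-1, 4)), I) = Mul(Rational(3, 2), I))
Add(296647, Mul(-1, Function('Z')(Mul(Add(5, -1), Function('j')(4))))) = Add(296647, Mul(-1, Mul(Rational(3, 2), Mul(Add(5, -1), Mul(4, Add(5, 4)))))) = Add(296647, Mul(-1, Mul(Rational(3, 2), Mul(4, Mul(4, 9))))) = Add(296647, Mul(-1, Mul(Rational(3, 2), Mul(4, 36)))) = Add(296647, Mul(-1, Mul(Rational(3, 2), 144))) = Add(296647, Mul(-1, 216)) = Add(296647, -216) = 296431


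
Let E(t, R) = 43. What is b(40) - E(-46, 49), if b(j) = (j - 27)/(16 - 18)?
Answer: -99/2 ≈ -49.500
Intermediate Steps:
b(j) = 27/2 - j/2 (b(j) = (-27 + j)/(-2) = (-27 + j)*(-½) = 27/2 - j/2)
b(40) - E(-46, 49) = (27/2 - ½*40) - 1*43 = (27/2 - 20) - 43 = -13/2 - 43 = -99/2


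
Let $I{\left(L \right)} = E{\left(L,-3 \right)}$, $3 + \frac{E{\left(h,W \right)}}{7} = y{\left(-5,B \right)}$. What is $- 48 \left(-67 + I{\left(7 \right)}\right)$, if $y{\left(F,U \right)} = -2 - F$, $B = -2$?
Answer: $3216$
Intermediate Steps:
$E{\left(h,W \right)} = 0$ ($E{\left(h,W \right)} = -21 + 7 \left(-2 - -5\right) = -21 + 7 \left(-2 + 5\right) = -21 + 7 \cdot 3 = -21 + 21 = 0$)
$I{\left(L \right)} = 0$
$- 48 \left(-67 + I{\left(7 \right)}\right) = - 48 \left(-67 + 0\right) = \left(-48\right) \left(-67\right) = 3216$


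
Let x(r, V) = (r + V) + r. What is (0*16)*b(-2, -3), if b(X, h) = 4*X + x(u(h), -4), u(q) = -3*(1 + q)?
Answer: 0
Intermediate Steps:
u(q) = -3 - 3*q
x(r, V) = V + 2*r (x(r, V) = (V + r) + r = V + 2*r)
b(X, h) = -10 - 6*h + 4*X (b(X, h) = 4*X + (-4 + 2*(-3 - 3*h)) = 4*X + (-4 + (-6 - 6*h)) = 4*X + (-10 - 6*h) = -10 - 6*h + 4*X)
(0*16)*b(-2, -3) = (0*16)*(-10 - 6*(-3) + 4*(-2)) = 0*(-10 + 18 - 8) = 0*0 = 0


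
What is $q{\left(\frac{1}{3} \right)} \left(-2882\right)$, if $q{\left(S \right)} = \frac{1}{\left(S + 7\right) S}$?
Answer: $-1179$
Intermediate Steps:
$q{\left(S \right)} = \frac{1}{S \left(7 + S\right)}$ ($q{\left(S \right)} = \frac{1}{\left(7 + S\right) S} = \frac{1}{S \left(7 + S\right)}$)
$q{\left(\frac{1}{3} \right)} \left(-2882\right) = \frac{1}{\frac{1}{3} \left(7 + \frac{1}{3}\right)} \left(-2882\right) = \frac{\frac{1}{\frac{1}{3}}}{7 + \frac{1}{3}} \left(-2882\right) = \frac{3}{\frac{22}{3}} \left(-2882\right) = 3 \cdot \frac{3}{22} \left(-2882\right) = \frac{9}{22} \left(-2882\right) = -1179$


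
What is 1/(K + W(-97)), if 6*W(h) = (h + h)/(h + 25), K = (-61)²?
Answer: 216/803833 ≈ 0.00026871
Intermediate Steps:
K = 3721
W(h) = h/(3*(25 + h)) (W(h) = ((h + h)/(h + 25))/6 = ((2*h)/(25 + h))/6 = (2*h/(25 + h))/6 = h/(3*(25 + h)))
1/(K + W(-97)) = 1/(3721 + (⅓)*(-97)/(25 - 97)) = 1/(3721 + (⅓)*(-97)/(-72)) = 1/(3721 + (⅓)*(-97)*(-1/72)) = 1/(3721 + 97/216) = 1/(803833/216) = 216/803833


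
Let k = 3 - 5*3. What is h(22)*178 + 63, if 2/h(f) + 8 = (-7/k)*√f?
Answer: 51291/4069 - 14952*√22/4069 ≈ -4.6302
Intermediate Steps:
k = -12 (k = 3 - 15 = -12)
h(f) = 2/(-8 + 7*√f/12) (h(f) = 2/(-8 + (-7/(-12))*√f) = 2/(-8 + (-7*(-1/12))*√f) = 2/(-8 + 7*√f/12))
h(22)*178 + 63 = (24/(-96 + 7*√22))*178 + 63 = 4272/(-96 + 7*√22) + 63 = 63 + 4272/(-96 + 7*√22)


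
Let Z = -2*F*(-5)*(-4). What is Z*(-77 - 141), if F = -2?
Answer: -17440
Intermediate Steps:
Z = 80 (Z = -(-4)*(-5)*(-4) = -2*10*(-4) = -20*(-4) = 80)
Z*(-77 - 141) = 80*(-77 - 141) = 80*(-218) = -17440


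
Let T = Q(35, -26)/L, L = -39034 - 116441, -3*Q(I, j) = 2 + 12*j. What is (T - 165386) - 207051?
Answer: -34742785607/93285 ≈ -3.7244e+5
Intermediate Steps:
Q(I, j) = -2/3 - 4*j (Q(I, j) = -(2 + 12*j)/3 = -2/3 - 4*j)
L = -155475
T = -62/93285 (T = (-2/3 - 4*(-26))/(-155475) = (-2/3 + 104)*(-1/155475) = (310/3)*(-1/155475) = -62/93285 ≈ -0.00066463)
(T - 165386) - 207051 = (-62/93285 - 165386) - 207051 = -15428033072/93285 - 207051 = -34742785607/93285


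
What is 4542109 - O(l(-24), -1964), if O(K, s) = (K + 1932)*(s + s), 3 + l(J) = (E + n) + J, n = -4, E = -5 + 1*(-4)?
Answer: 11973885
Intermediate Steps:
E = -9 (E = -5 - 4 = -9)
l(J) = -16 + J (l(J) = -3 + ((-9 - 4) + J) = -3 + (-13 + J) = -16 + J)
O(K, s) = 2*s*(1932 + K) (O(K, s) = (1932 + K)*(2*s) = 2*s*(1932 + K))
4542109 - O(l(-24), -1964) = 4542109 - 2*(-1964)*(1932 + (-16 - 24)) = 4542109 - 2*(-1964)*(1932 - 40) = 4542109 - 2*(-1964)*1892 = 4542109 - 1*(-7431776) = 4542109 + 7431776 = 11973885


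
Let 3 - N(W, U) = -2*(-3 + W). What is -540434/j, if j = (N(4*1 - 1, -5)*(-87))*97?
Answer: 540434/25317 ≈ 21.347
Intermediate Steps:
N(W, U) = -3 + 2*W (N(W, U) = 3 - (-2)*(-3 + W) = 3 - (6 - 2*W) = 3 + (-6 + 2*W) = -3 + 2*W)
j = -25317 (j = ((-3 + 2*(4*1 - 1))*(-87))*97 = ((-3 + 2*(4 - 1))*(-87))*97 = ((-3 + 2*3)*(-87))*97 = ((-3 + 6)*(-87))*97 = (3*(-87))*97 = -261*97 = -25317)
-540434/j = -540434/(-25317) = -540434*(-1/25317) = 540434/25317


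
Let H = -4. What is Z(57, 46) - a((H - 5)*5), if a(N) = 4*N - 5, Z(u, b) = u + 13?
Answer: 255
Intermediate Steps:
Z(u, b) = 13 + u
a(N) = -5 + 4*N
Z(57, 46) - a((H - 5)*5) = (13 + 57) - (-5 + 4*((-4 - 5)*5)) = 70 - (-5 + 4*(-9*5)) = 70 - (-5 + 4*(-45)) = 70 - (-5 - 180) = 70 - 1*(-185) = 70 + 185 = 255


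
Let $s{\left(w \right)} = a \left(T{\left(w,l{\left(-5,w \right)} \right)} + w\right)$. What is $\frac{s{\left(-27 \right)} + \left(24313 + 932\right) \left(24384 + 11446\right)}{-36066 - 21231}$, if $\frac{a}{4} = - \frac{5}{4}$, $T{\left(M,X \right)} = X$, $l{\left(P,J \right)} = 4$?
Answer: $- \frac{904528465}{57297} \approx -15787.0$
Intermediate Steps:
$a = -5$ ($a = 4 \left(- \frac{5}{4}\right) = -5$)
$s{\left(w \right)} = -20 - 5 w$ ($s{\left(w \right)} = - 5 \left(4 + w\right) = -20 - 5 w$)
$\frac{s{\left(-27 \right)} + \left(24313 + 932\right) \left(24384 + 11446\right)}{-36066 - 21231} = \frac{\left(-20 - -135\right) + \left(24313 + 932\right) \left(24384 + 11446\right)}{-36066 - 21231} = \frac{\left(-20 + 135\right) + 25245 \cdot 35830}{-57297} = \left(115 + 904528350\right) \left(- \frac{1}{57297}\right) = 904528465 \left(- \frac{1}{57297}\right) = - \frac{904528465}{57297}$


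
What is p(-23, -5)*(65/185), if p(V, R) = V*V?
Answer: 6877/37 ≈ 185.86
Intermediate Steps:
p(V, R) = V²
p(-23, -5)*(65/185) = (-23)²*(65/185) = 529*(65*(1/185)) = 529*(13/37) = 6877/37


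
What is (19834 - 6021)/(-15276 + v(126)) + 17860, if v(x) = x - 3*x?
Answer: 277316267/15528 ≈ 17859.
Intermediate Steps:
v(x) = -2*x
(19834 - 6021)/(-15276 + v(126)) + 17860 = (19834 - 6021)/(-15276 - 2*126) + 17860 = 13813/(-15276 - 252) + 17860 = 13813/(-15528) + 17860 = 13813*(-1/15528) + 17860 = -13813/15528 + 17860 = 277316267/15528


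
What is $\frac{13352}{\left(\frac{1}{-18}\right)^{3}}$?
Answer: $-77868864$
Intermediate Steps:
$\frac{13352}{\left(\frac{1}{-18}\right)^{3}} = \frac{13352}{\left(- \frac{1}{18}\right)^{3}} = \frac{13352}{- \frac{1}{5832}} = 13352 \left(-5832\right) = -77868864$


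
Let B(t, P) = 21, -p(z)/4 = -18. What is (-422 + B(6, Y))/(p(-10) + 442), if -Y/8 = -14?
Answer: -401/514 ≈ -0.78016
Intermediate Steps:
Y = 112 (Y = -8*(-14) = 112)
p(z) = 72 (p(z) = -4*(-18) = 72)
(-422 + B(6, Y))/(p(-10) + 442) = (-422 + 21)/(72 + 442) = -401/514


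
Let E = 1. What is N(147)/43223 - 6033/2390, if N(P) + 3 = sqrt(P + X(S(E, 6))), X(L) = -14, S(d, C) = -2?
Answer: -260771529/103302970 + sqrt(133)/43223 ≈ -2.5241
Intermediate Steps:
N(P) = -3 + sqrt(-14 + P) (N(P) = -3 + sqrt(P - 14) = -3 + sqrt(-14 + P))
N(147)/43223 - 6033/2390 = (-3 + sqrt(-14 + 147))/43223 - 6033/2390 = (-3 + sqrt(133))*(1/43223) - 6033*1/2390 = (-3/43223 + sqrt(133)/43223) - 6033/2390 = -260771529/103302970 + sqrt(133)/43223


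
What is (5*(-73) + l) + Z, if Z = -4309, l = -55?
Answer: -4729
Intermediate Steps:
(5*(-73) + l) + Z = (5*(-73) - 55) - 4309 = (-365 - 55) - 4309 = -420 - 4309 = -4729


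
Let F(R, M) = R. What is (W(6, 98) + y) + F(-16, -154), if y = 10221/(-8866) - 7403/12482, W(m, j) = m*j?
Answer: 15776850536/27666353 ≈ 570.25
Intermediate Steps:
W(m, j) = j*m
y = -48303380/27666353 (y = 10221*(-1/8866) - 7403*1/12482 = -10221/8866 - 7403/12482 = -48303380/27666353 ≈ -1.7459)
(W(6, 98) + y) + F(-16, -154) = (98*6 - 48303380/27666353) - 16 = (588 - 48303380/27666353) - 16 = 16219512184/27666353 - 16 = 15776850536/27666353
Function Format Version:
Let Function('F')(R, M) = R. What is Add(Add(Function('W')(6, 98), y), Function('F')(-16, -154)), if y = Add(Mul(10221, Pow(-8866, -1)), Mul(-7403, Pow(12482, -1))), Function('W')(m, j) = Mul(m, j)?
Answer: Rational(15776850536, 27666353) ≈ 570.25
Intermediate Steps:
Function('W')(m, j) = Mul(j, m)
y = Rational(-48303380, 27666353) (y = Add(Mul(10221, Rational(-1, 8866)), Mul(-7403, Rational(1, 12482))) = Add(Rational(-10221, 8866), Rational(-7403, 12482)) = Rational(-48303380, 27666353) ≈ -1.7459)
Add(Add(Function('W')(6, 98), y), Function('F')(-16, -154)) = Add(Add(Mul(98, 6), Rational(-48303380, 27666353)), -16) = Add(Add(588, Rational(-48303380, 27666353)), -16) = Add(Rational(16219512184, 27666353), -16) = Rational(15776850536, 27666353)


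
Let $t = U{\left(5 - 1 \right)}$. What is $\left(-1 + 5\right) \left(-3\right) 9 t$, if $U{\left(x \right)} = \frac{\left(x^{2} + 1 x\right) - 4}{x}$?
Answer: $-432$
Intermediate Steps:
$U{\left(x \right)} = \frac{-4 + x + x^{2}}{x}$ ($U{\left(x \right)} = \frac{\left(x^{2} + x\right) - 4}{x} = \frac{\left(x + x^{2}\right) - 4}{x} = \frac{-4 + x + x^{2}}{x}$)
$t = 4$ ($t = 1 + \left(5 - 1\right) - \frac{4}{5 - 1} = 1 + 4 - \frac{4}{4} = 1 + 4 - 1 = 4$)
$\left(-1 + 5\right) \left(-3\right) 9 t = \left(-1 + 5\right) \left(-3\right) 9 \cdot 4 = 4 \left(-3\right) 9 \cdot 4 = \left(-12\right) 9 \cdot 4 = \left(-108\right) 4 = -432$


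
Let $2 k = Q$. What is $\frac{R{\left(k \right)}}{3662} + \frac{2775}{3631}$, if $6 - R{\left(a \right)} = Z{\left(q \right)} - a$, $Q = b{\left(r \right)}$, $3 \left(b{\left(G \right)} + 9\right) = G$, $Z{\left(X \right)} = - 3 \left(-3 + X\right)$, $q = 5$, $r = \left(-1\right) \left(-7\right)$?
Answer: $\frac{15290278}{19945083} \approx 0.76662$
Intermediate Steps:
$r = 7$
$Z{\left(X \right)} = 9 - 3 X$
$b{\left(G \right)} = -9 + \frac{G}{3}$
$Q = - \frac{20}{3}$ ($Q = -9 + \frac{1}{3} \cdot 7 = -9 + \frac{7}{3} = - \frac{20}{3} \approx -6.6667$)
$k = - \frac{10}{3}$ ($k = \frac{1}{2} \left(- \frac{20}{3}\right) = - \frac{10}{3} \approx -3.3333$)
$R{\left(a \right)} = 12 + a$ ($R{\left(a \right)} = 6 - \left(\left(9 - 15\right) - a\right) = 6 - \left(-6 - a\right) = 6 + \left(6 + a\right) = 12 + a$)
$\frac{R{\left(k \right)}}{3662} + \frac{2775}{3631} = \frac{12 - \frac{10}{3}}{3662} + \frac{2775}{3631} = \frac{26}{3} \cdot \frac{1}{3662} + 2775 \cdot \frac{1}{3631} = \frac{13}{5493} + \frac{2775}{3631} = \frac{15290278}{19945083}$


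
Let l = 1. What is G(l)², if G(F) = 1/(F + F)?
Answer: ¼ ≈ 0.25000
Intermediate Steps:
G(F) = 1/(2*F)
G(l)² = ((½)/1)² = ((½)*1)² = (½)² = ¼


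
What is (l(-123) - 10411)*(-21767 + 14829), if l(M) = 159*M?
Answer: 207917984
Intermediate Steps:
(l(-123) - 10411)*(-21767 + 14829) = (159*(-123) - 10411)*(-21767 + 14829) = (-19557 - 10411)*(-6938) = -29968*(-6938) = 207917984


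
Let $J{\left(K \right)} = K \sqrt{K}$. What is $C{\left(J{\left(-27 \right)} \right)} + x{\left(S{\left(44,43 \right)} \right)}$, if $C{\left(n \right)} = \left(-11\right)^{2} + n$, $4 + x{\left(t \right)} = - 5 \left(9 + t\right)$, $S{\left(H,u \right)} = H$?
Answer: $-148 - 81 i \sqrt{3} \approx -148.0 - 140.3 i$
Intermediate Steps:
$x{\left(t \right)} = -49 - 5 t$ ($x{\left(t \right)} = -4 - 5 \left(9 + t\right) = -4 - \left(45 + 5 t\right) = -49 - 5 t$)
$J{\left(K \right)} = K^{\frac{3}{2}}$
$C{\left(n \right)} = 121 + n$
$C{\left(J{\left(-27 \right)} \right)} + x{\left(S{\left(44,43 \right)} \right)} = \left(121 + \left(-27\right)^{\frac{3}{2}}\right) - 269 = \left(121 - 81 i \sqrt{3}\right) - 269 = -148 - 81 i \sqrt{3}$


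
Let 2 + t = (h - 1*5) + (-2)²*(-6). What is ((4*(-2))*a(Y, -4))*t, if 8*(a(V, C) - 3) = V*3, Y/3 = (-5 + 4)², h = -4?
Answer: 1155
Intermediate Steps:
Y = 3 (Y = 3*(-5 + 4)² = 3*(-1)² = 3*1 = 3)
a(V, C) = 3 + 3*V/8 (a(V, C) = 3 + (V*3)/8 = 3 + (3*V)/8 = 3 + 3*V/8)
t = -35 (t = -2 + ((-4 - 1*5) + (-2)²*(-6)) = -2 + ((-4 - 5) + 4*(-6)) = -2 + (-9 - 24) = -2 - 33 = -35)
((4*(-2))*a(Y, -4))*t = ((4*(-2))*(3 + (3/8)*3))*(-35) = -8*(3 + 9/8)*(-35) = -8*33/8*(-35) = -33*(-35) = 1155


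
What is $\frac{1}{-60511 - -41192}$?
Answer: $- \frac{1}{19319} \approx -5.1763 \cdot 10^{-5}$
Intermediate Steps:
$\frac{1}{-60511 - -41192} = \frac{1}{-60511 + 41192} = \frac{1}{-19319} = - \frac{1}{19319}$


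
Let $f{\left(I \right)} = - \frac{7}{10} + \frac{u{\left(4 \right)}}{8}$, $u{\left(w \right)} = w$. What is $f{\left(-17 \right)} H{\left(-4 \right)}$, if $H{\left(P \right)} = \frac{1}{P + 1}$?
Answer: $\frac{1}{15} \approx 0.066667$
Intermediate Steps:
$H{\left(P \right)} = \frac{1}{1 + P}$
$f{\left(I \right)} = - \frac{1}{5}$ ($f{\left(I \right)} = - \frac{7}{10} + \frac{4}{8} = \left(-7\right) \frac{1}{10} + 4 \cdot \frac{1}{8} = - \frac{7}{10} + \frac{1}{2} = - \frac{1}{5}$)
$f{\left(-17 \right)} H{\left(-4 \right)} = - \frac{1}{5 \left(1 - 4\right)} = - \frac{1}{5 \left(-3\right)} = \left(- \frac{1}{5}\right) \left(- \frac{1}{3}\right) = \frac{1}{15}$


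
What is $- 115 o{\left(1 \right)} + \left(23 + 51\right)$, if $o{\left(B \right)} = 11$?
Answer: $-1191$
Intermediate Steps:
$- 115 o{\left(1 \right)} + \left(23 + 51\right) = \left(-115\right) 11 + \left(23 + 51\right) = -1265 + 74 = -1191$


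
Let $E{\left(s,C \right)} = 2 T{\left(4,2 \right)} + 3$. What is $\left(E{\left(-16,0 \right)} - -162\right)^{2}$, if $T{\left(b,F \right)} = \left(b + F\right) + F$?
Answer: $32761$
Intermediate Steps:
$T{\left(b,F \right)} = b + 2 F$ ($T{\left(b,F \right)} = \left(F + b\right) + F = b + 2 F$)
$E{\left(s,C \right)} = 19$ ($E{\left(s,C \right)} = 2 \left(4 + 2 \cdot 2\right) + 3 = 2 \left(4 + 4\right) + 3 = 2 \cdot 8 + 3 = 16 + 3 = 19$)
$\left(E{\left(-16,0 \right)} - -162\right)^{2} = \left(19 - -162\right)^{2} = \left(19 + 162\right)^{2} = 181^{2} = 32761$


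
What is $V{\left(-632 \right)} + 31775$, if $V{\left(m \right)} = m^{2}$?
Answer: $431199$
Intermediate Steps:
$V{\left(-632 \right)} + 31775 = \left(-632\right)^{2} + 31775 = 399424 + 31775 = 431199$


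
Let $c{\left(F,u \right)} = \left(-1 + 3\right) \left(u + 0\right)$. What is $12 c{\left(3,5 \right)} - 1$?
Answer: $119$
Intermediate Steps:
$c{\left(F,u \right)} = 2 u$
$12 c{\left(3,5 \right)} - 1 = 12 \cdot 2 \cdot 5 - 1 = 12 \cdot 10 - 1 = 120 - 1 = 119$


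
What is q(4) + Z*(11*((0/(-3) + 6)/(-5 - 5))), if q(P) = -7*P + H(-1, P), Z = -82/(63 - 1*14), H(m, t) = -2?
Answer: -4644/245 ≈ -18.955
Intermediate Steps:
Z = -82/49 (Z = -82/(63 - 14) = -82/49 ≈ -1.6735)
q(P) = -2 - 7*P (q(P) = -7*P - 2 = -2 - 7*P)
q(4) + Z*(11*((0/(-3) + 6)/(-5 - 5))) = (-2 - 7*4) - 902*(0/(-3) + 6)/(-5 - 5)/49 = (-2 - 28) - 902*(0*(-⅓) + 6)/(-10)/49 = -30 - 902*(0 + 6)*(-⅒)/49 = -30 - 902*6*(-⅒)/49 = -30 - 902*(-3)/(49*5) = -30 - 82/49*(-33/5) = -30 + 2706/245 = -4644/245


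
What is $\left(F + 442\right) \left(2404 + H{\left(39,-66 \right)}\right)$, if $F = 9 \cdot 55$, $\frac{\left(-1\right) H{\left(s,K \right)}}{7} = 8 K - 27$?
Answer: $5892793$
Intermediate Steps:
$H{\left(s,K \right)} = 189 - 56 K$ ($H{\left(s,K \right)} = - 7 \left(8 K - 27\right) = - 7 \left(-27 + 8 K\right) = 189 - 56 K$)
$F = 495$
$\left(F + 442\right) \left(2404 + H{\left(39,-66 \right)}\right) = \left(495 + 442\right) \left(2404 + \left(189 - -3696\right)\right) = 937 \left(2404 + \left(189 + 3696\right)\right) = 937 \left(2404 + 3885\right) = 937 \cdot 6289 = 5892793$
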